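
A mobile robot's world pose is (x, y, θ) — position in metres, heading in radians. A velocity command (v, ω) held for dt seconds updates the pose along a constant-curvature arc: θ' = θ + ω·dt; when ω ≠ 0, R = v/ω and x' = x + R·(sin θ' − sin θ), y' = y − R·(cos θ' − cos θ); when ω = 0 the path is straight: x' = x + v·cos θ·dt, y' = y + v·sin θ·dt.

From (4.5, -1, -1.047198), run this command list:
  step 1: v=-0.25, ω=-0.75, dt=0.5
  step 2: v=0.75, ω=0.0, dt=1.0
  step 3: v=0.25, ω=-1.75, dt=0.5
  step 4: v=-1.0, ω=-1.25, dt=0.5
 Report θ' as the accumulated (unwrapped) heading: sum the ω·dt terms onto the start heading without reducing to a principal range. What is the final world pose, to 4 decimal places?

step 1: θ'=-1.4222 (R=0.3333) → pose (4.4590, -0.8827, -1.4222)
step 2: θ'=-1.4222 (straight) → pose (4.5701, -1.6244, -1.4222)
step 3: θ'=-2.2972 (R=-0.1429) → pose (4.5356, -1.7405, -2.2972)
step 4: θ'=-2.9222 (R=0.8000) → pose (4.9595, -1.4910, -2.9222)

(4.9595, -1.4910, -2.9222)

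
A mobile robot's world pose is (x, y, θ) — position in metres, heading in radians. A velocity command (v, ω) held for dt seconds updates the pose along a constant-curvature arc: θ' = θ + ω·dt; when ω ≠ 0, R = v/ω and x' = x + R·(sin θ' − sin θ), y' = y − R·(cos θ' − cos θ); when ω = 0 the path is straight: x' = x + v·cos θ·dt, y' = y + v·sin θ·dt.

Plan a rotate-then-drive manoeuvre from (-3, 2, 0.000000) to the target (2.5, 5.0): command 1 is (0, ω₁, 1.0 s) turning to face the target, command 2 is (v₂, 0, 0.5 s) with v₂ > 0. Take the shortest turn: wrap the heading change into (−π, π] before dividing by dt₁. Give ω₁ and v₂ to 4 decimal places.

heading to target = atan2(5−2, 2.5−-3) = 0.4993
Δθ = wrap(0.4993 − 0.0000) = 0.4993; ω₁ = Δθ/dt₁ = 0.4993
distance = √((2.5−-3)² + (5−2)²) = 6.2650; v₂ = distance/dt₂ = 12.5300

ω₁ = 0.4993, v₂ = 12.5300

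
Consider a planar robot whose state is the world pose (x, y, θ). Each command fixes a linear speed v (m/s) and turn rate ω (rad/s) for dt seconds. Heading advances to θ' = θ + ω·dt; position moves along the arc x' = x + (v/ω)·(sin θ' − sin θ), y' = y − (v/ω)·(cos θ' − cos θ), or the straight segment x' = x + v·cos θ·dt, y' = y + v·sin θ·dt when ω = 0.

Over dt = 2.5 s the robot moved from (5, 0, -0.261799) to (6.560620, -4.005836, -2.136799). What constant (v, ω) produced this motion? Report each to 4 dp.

v = 2.0000, ω = -0.7500

Δθ = -2.136799 − -0.261799 = -1.875000
ω = Δθ/dt = -1.875000/2.5 = -0.7500
R = −Δy/(cos θ' − cos θ) = -2.6667
v = R·ω = -2.6667·-0.7500 = 2.0000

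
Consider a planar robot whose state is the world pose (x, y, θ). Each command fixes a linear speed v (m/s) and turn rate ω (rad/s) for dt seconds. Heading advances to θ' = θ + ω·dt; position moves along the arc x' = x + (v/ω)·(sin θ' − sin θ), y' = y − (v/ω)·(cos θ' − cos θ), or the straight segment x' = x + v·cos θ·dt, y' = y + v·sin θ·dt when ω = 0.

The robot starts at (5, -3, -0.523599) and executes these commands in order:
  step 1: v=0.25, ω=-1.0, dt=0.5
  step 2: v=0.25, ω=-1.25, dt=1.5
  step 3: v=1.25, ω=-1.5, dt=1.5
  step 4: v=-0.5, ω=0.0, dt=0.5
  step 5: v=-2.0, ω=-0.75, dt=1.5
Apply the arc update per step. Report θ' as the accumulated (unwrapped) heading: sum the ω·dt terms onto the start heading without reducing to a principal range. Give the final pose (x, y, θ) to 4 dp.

(1.5130, -3.9901, -6.2736)

step 1: θ'=-1.0236 (R=-0.2500) → pose (5.0885, -3.0864, -1.0236)
step 2: θ'=-2.8986 (R=-0.2000) → pose (4.9658, -3.3846, -2.8986)
step 3: θ'=-5.1486 (R=-0.8333) → pose (4.0100, -2.2237, -5.1486)
step 4: θ'=-5.1486 (straight) → pose (3.9044, -2.4503, -5.1486)
step 5: θ'=-6.2736 (R=2.6667) → pose (1.5130, -3.9901, -6.2736)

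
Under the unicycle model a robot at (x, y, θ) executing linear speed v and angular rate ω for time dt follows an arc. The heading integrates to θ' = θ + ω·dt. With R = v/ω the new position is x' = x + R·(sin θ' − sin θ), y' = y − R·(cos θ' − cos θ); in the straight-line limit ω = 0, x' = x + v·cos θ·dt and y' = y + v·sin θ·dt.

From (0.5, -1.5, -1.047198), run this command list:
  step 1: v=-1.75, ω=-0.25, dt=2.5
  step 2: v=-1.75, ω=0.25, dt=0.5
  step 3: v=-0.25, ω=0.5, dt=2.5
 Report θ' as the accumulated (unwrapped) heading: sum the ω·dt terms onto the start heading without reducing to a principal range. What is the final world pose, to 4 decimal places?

step 1: θ'=-1.6722 (R=7.0000) → pose (-0.4019, 2.7086, -1.6722)
step 2: θ'=-1.5472 (R=-7.0000) → pose (-0.3679, 3.5824, -1.5472)
step 3: θ'=-0.2972 (R=-0.5000) → pose (-0.7213, 4.0486, -0.2972)

(-0.7213, 4.0486, -0.2972)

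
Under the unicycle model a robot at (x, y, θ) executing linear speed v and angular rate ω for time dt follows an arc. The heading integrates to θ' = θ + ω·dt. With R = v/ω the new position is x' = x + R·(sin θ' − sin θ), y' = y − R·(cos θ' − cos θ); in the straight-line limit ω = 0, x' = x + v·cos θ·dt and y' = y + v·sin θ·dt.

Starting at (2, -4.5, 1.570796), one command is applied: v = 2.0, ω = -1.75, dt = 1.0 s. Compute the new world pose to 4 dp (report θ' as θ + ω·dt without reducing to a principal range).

(3.3466, -3.3754, -0.1792)

θ' = 1.5708 + -1.75·1.0 = -0.1792
R = v/ω = 2.0/-1.75 = -1.1429
x' = 2 + -1.1429·(sin -0.1792 − sin 1.5708) = 3.3466
y' = -4.5 − -1.1429·(cos -0.1792 − cos 1.5708) = -3.3754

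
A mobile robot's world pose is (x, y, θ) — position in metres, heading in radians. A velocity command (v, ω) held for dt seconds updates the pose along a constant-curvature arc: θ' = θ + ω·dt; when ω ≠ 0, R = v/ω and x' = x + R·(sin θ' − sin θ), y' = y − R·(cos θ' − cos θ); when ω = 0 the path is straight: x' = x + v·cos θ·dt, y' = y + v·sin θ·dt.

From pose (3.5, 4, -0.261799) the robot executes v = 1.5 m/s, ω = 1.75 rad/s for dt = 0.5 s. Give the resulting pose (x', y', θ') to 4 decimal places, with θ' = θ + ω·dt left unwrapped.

θ' = -0.2618 + 1.75·0.5 = 0.6132
R = v/ω = 1.5/1.75 = 0.8571
x' = 3.5 + 0.8571·(sin 0.6132 − sin -0.2618) = 4.2151
y' = 4 − 0.8571·(cos 0.6132 − cos -0.2618) = 4.1270

(4.2151, 4.1270, 0.6132)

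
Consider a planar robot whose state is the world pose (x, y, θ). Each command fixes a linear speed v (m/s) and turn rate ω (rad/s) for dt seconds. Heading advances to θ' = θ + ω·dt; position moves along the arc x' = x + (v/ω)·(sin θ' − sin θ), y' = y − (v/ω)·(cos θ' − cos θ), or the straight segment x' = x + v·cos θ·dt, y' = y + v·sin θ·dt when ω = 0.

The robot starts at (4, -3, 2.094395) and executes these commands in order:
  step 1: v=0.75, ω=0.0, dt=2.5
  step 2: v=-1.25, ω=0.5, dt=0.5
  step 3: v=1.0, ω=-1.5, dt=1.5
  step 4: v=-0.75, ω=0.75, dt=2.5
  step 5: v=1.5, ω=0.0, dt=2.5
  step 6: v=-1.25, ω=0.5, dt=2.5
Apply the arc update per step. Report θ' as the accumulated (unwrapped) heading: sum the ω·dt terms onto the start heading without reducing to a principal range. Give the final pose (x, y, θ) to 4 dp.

(4.0687, -0.1933, 3.2194)

step 1: θ'=2.0944 (straight) → pose (3.0625, -1.3762, 2.0944)
step 2: θ'=2.3444 (R=-2.5000) → pose (3.4391, -1.8730, 2.3444)
step 3: θ'=0.0944 (R=-0.6667) → pose (3.8532, -0.7435, 0.0944)
step 4: θ'=1.9694 (R=-1.0000) → pose (3.0258, -2.1272, 1.9694)
step 5: θ'=1.9694 (straight) → pose (1.5703, 1.3289, 1.9694)
step 6: θ'=3.2194 (R=-2.5000) → pose (4.0687, -0.1933, 3.2194)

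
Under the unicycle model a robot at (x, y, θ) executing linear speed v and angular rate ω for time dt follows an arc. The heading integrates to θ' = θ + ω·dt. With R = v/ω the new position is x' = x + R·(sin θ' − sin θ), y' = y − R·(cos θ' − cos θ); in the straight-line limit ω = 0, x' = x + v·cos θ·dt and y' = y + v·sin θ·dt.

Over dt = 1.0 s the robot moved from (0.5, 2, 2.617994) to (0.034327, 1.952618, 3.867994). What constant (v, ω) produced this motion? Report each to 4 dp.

Δθ = 3.867994 − 2.617994 = 1.250000
ω = Δθ/dt = 1.250000/1.0 = 1.2500
R = Δx/(sin θ' − sin θ) = 0.4000
v = R·ω = 0.4000·1.2500 = 0.5000

v = 0.5000, ω = 1.2500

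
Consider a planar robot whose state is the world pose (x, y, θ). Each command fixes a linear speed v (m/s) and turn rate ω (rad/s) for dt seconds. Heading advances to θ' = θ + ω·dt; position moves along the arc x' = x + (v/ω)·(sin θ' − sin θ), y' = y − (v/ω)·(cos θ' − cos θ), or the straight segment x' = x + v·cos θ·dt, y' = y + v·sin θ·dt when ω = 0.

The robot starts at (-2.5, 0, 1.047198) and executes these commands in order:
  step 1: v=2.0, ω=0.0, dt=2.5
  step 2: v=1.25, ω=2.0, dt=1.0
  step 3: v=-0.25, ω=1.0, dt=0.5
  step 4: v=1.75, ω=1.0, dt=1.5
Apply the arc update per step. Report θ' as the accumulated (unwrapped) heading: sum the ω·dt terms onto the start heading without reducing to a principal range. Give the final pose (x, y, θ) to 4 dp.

step 1: θ'=1.0472 (straight) → pose (0.0000, 4.3301, 1.0472)
step 2: θ'=3.0472 (R=0.6250) → pose (-0.4824, 5.2648, 3.0472)
step 3: θ'=3.5472 (R=-0.2500) → pose (-0.3602, 5.2840, 3.5472)
step 4: θ'=5.0472 (R=1.7500) → pose (-1.3225, 3.1010, 5.0472)

(-1.3225, 3.1010, 5.0472)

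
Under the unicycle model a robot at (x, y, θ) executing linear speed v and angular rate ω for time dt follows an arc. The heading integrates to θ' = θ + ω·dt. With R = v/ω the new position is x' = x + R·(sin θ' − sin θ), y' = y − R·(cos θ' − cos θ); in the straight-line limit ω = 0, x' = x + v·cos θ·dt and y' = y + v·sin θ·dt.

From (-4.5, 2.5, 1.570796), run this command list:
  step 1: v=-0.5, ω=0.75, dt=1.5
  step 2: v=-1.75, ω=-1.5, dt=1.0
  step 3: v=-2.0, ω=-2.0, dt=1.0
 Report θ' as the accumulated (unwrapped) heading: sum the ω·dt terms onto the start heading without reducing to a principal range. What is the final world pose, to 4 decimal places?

(-5.1890, 0.0911, -0.8042)

step 1: θ'=2.6958 (R=-0.6667) → pose (-4.1208, 1.8985, 2.6958)
step 2: θ'=1.1958 (R=1.1667) → pose (-3.5382, 0.4185, 1.1958)
step 3: θ'=-0.8042 (R=1.0000) → pose (-5.1890, 0.0911, -0.8042)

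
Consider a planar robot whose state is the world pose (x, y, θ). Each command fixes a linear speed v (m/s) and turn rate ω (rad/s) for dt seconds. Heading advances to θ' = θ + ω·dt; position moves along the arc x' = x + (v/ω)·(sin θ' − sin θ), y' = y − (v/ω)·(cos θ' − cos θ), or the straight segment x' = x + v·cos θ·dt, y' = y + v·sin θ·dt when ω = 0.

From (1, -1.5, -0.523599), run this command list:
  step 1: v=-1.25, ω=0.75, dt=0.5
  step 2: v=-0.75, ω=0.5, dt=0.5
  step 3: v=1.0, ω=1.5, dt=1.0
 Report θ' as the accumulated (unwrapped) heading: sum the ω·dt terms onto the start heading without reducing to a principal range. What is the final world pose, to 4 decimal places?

step 1: θ'=-0.1486 (R=-1.6667) → pose (0.4134, -1.2951, -0.1486)
step 2: θ'=0.1014 (R=-1.5000) → pose (0.0395, -1.2863, 0.1014)
step 3: θ'=1.6014 (R=0.6667) → pose (0.6384, -0.6026, 1.6014)

(0.6384, -0.6026, 1.6014)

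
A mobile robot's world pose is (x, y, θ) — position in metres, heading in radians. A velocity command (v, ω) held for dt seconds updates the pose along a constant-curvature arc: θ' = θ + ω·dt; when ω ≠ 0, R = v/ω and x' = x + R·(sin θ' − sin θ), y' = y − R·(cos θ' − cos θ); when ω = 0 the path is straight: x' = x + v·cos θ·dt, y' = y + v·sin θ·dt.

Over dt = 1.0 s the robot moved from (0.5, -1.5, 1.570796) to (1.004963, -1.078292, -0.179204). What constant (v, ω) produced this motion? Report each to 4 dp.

Δθ = -0.179204 − 1.570796 = -1.750000
ω = Δθ/dt = -1.750000/1.0 = -1.7500
R = Δx/(sin θ' − sin θ) = -0.4286
v = R·ω = -0.4286·-1.7500 = 0.7500

v = 0.7500, ω = -1.7500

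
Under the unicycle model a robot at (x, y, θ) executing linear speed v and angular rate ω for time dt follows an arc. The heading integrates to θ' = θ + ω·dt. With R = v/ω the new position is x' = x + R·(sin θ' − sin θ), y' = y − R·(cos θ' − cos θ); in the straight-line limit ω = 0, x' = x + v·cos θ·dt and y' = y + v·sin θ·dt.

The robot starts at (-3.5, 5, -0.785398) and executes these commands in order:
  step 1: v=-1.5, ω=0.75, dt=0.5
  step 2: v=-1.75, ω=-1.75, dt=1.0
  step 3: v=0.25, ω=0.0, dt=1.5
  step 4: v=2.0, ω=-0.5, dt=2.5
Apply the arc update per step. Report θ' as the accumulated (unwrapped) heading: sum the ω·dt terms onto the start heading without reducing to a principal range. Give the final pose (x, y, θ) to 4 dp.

step 1: θ'=-0.4104 (R=-2.0000) → pose (-4.1163, 5.4197, -0.4104)
step 2: θ'=-2.1604 (R=1.0000) → pose (-4.5485, 6.8927, -2.1604)
step 3: θ'=-2.1604 (straight) → pose (-4.7570, 6.5810, -2.1604)
step 4: θ'=-3.4104 (R=-4.0000) → pose (-9.1439, 4.9488, -3.4104)

(-9.1439, 4.9488, -3.4104)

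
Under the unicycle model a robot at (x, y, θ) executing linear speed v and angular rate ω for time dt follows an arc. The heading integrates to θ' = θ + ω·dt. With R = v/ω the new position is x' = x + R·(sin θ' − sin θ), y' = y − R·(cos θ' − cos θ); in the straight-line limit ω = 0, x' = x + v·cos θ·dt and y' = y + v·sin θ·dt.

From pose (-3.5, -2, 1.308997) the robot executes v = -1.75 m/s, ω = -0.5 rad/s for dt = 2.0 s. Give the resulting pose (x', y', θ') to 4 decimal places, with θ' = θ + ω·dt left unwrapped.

(-5.8164, -4.4284, 0.3090)

θ' = 1.3090 + -0.5·2.0 = 0.3090
R = v/ω = -1.75/-0.5 = 3.5000
x' = -3.5 + 3.5000·(sin 0.3090 − sin 1.3090) = -5.8164
y' = -2 − 3.5000·(cos 0.3090 − cos 1.3090) = -4.4284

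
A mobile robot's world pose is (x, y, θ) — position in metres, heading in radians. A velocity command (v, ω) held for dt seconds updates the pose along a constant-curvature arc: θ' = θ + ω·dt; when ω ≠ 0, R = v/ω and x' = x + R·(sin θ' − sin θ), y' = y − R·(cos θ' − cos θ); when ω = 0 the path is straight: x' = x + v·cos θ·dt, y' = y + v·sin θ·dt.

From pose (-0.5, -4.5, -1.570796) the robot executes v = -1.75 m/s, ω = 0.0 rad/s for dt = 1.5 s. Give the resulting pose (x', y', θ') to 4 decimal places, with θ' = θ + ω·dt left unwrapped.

θ' = -1.5708 + 0.0·1.5 = -1.5708
ω = 0 → straight: x' = -0.5 + -1.75·cos(-1.5708)·1.5 = -0.5000
y' = -4.5 + -1.75·sin(-1.5708)·1.5 = -1.8750

(-0.5000, -1.8750, -1.5708)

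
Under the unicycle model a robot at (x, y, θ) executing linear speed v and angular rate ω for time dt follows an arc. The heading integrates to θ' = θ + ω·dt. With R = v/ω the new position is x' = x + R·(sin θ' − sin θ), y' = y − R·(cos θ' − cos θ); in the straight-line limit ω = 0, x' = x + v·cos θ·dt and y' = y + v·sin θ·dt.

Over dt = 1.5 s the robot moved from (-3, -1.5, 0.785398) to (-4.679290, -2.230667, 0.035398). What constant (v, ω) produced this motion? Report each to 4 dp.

Δθ = 0.035398 − 0.785398 = -0.750000
ω = Δθ/dt = -0.750000/1.5 = -0.5000
R = Δx/(sin θ' − sin θ) = 2.5000
v = R·ω = 2.5000·-0.5000 = -1.2500

v = -1.2500, ω = -0.5000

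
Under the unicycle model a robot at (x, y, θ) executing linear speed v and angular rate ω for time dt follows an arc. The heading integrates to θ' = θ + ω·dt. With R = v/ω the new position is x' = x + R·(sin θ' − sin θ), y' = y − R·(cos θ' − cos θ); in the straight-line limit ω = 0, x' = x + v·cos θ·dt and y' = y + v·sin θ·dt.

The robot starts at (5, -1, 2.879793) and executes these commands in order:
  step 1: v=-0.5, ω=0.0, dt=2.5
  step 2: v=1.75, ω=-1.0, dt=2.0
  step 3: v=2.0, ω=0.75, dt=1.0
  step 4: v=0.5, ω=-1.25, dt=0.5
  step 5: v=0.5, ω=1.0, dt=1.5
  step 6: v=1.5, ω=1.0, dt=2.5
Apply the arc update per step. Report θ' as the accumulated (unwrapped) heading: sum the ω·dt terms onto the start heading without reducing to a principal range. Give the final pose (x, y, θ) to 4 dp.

(3.5276, 2.6087, 5.0048)

step 1: θ'=2.8798 (straight) → pose (6.2074, -1.3235, 2.8798)
step 2: θ'=0.8798 (R=-1.7500) → pose (5.3118, 1.4821, 0.8798)
step 3: θ'=1.6298 (R=2.6667) → pose (5.9189, 3.3389, 1.6298)
step 4: θ'=1.0048 (R=-0.4000) → pose (5.9805, 3.5770, 1.0048)
step 5: θ'=2.5048 (R=0.5000) → pose (5.8558, 4.2471, 2.5048)
step 6: θ'=5.0048 (R=1.5000) → pose (3.5276, 2.6087, 5.0048)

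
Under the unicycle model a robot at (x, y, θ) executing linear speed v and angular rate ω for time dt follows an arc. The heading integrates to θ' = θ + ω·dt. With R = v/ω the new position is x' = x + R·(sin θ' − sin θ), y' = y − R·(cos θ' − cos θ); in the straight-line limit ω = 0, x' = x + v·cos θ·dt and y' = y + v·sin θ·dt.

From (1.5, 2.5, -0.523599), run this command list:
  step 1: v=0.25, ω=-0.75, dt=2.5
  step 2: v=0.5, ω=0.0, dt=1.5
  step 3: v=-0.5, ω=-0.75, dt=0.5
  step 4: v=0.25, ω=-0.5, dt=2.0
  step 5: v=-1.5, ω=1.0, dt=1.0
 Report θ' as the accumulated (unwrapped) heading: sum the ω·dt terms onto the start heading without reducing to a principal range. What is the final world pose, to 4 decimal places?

step 1: θ'=-2.3986 (R=-0.3333) → pose (1.5588, 1.9658, -2.3986)
step 2: θ'=-2.3986 (straight) → pose (1.0065, 1.4585, -2.3986)
step 3: θ'=-2.7736 (R=0.6667) → pose (1.2177, 1.5895, -2.7736)
step 4: θ'=-3.7736 (R=-0.5000) → pose (0.7424, 1.6526, -3.7736)
step 5: θ'=-2.7736 (R=-1.5000) → pose (2.1682, 1.4633, -2.7736)

(2.1682, 1.4633, -2.7736)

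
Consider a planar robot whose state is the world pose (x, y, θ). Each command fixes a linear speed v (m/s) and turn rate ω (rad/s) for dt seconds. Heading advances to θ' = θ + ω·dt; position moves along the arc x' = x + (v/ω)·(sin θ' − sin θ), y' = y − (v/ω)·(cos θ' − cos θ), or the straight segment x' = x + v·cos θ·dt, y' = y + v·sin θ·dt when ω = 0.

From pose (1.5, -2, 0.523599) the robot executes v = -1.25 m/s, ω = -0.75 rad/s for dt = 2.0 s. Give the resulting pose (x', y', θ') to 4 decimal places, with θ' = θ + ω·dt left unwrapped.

θ' = 0.5236 + -0.75·2.0 = -0.9764
R = v/ω = -1.25/-0.75 = 1.6667
x' = 1.5 + 1.6667·(sin -0.9764 − sin 0.5236) = -0.7141
y' = -2 − 1.6667·(cos -0.9764 − cos 0.5236) = -1.4900

(-0.7141, -1.4900, -0.9764)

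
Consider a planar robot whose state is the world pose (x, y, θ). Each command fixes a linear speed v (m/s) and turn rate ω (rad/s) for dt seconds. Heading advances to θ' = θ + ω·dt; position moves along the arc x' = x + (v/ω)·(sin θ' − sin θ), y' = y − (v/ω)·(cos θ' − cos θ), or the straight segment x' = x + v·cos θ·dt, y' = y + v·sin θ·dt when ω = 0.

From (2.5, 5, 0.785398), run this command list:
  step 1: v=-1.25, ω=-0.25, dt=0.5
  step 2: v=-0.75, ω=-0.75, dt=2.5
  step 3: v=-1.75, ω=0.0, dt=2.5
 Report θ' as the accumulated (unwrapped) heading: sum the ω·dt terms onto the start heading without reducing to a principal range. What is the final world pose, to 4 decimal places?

(-1.0446, 9.1282, -1.2146)

step 1: θ'=0.6604 (R=5.0000) → pose (2.0316, 4.5868, 0.6604)
step 2: θ'=-1.2146 (R=1.0000) → pose (0.4810, 5.0278, -1.2146)
step 3: θ'=-1.2146 (straight) → pose (-1.0446, 9.1282, -1.2146)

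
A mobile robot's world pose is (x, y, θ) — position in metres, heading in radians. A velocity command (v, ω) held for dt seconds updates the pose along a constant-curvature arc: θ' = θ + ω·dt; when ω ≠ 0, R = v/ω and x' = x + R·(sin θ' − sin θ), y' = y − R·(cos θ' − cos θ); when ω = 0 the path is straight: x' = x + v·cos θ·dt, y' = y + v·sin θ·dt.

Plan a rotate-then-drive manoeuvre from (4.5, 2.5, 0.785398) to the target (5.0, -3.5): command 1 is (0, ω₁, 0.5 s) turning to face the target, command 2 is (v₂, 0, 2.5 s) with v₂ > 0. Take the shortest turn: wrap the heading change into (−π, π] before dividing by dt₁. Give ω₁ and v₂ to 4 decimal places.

ω₁ = -4.5461, v₂ = 2.4083

heading to target = atan2(-3.5−2.5, 5−4.5) = -1.4877
Δθ = wrap(-1.4877 − 0.7854) = -2.2731; ω₁ = Δθ/dt₁ = -4.5461
distance = √((5−4.5)² + (-3.5−2.5)²) = 6.0208; v₂ = distance/dt₂ = 2.4083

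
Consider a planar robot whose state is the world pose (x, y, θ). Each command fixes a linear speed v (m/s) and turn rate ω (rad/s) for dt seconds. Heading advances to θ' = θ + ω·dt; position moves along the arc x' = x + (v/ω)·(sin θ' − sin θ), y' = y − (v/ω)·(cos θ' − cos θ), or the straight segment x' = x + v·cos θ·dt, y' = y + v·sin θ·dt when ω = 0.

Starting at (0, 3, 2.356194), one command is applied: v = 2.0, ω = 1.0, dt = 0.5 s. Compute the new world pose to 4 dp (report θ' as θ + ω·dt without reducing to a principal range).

(-0.8511, 3.5049, 2.8562)

θ' = 2.3562 + 1.0·0.5 = 2.8562
R = v/ω = 2.0/1.0 = 2.0000
x' = 0 + 2.0000·(sin 2.8562 − sin 2.3562) = -0.8511
y' = 3 − 2.0000·(cos 2.8562 − cos 2.3562) = 3.5049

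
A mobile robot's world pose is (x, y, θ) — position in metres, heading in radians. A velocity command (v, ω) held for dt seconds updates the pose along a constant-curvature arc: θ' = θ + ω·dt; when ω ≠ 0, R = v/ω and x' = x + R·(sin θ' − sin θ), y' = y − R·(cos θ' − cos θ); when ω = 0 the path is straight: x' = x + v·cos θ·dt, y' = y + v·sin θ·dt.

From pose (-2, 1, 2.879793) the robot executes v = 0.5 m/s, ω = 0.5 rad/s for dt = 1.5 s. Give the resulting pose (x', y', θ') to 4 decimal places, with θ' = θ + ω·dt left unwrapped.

(-2.7279, 0.9173, 3.6298)

θ' = 2.8798 + 0.5·1.5 = 3.6298
R = v/ω = 0.5/0.5 = 1.0000
x' = -2 + 1.0000·(sin 3.6298 − sin 2.8798) = -2.7279
y' = 1 − 1.0000·(cos 3.6298 − cos 2.8798) = 0.9173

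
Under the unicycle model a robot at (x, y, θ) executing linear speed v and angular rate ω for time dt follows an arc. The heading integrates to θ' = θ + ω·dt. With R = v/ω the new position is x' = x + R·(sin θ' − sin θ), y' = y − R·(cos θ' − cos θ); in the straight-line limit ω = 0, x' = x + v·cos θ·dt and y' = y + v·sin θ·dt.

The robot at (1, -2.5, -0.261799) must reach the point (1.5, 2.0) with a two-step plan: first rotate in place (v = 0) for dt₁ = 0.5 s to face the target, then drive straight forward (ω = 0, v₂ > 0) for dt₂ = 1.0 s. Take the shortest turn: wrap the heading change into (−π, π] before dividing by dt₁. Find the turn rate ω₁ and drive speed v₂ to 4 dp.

ω₁ = 3.4439, v₂ = 4.5277

heading to target = atan2(2−-2.5, 1.5−1) = 1.4601
Δθ = wrap(1.4601 − -0.2618) = 1.7219; ω₁ = Δθ/dt₁ = 3.4439
distance = √((1.5−1)² + (2−-2.5)²) = 4.5277; v₂ = distance/dt₂ = 4.5277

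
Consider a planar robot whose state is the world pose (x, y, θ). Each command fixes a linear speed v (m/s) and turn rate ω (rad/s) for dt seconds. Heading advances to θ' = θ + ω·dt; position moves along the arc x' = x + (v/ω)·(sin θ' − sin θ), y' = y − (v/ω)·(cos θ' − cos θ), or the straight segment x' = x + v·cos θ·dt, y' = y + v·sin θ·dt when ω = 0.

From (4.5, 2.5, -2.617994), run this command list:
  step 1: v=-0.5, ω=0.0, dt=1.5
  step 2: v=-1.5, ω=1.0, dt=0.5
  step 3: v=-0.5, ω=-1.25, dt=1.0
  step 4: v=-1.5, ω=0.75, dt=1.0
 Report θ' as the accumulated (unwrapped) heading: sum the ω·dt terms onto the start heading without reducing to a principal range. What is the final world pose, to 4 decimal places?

step 1: θ'=-2.6180 (straight) → pose (5.1495, 2.8750, -2.6180)
step 2: θ'=-2.1180 (R=-1.5000) → pose (5.6805, 3.3936, -2.1180)
step 3: θ'=-3.3680 (R=0.4000) → pose (6.1119, 3.5753, -3.3680)
step 4: θ'=-2.6180 (R=-2.0000) → pose (7.5608, 3.7922, -2.6180)

(7.5608, 3.7922, -2.6180)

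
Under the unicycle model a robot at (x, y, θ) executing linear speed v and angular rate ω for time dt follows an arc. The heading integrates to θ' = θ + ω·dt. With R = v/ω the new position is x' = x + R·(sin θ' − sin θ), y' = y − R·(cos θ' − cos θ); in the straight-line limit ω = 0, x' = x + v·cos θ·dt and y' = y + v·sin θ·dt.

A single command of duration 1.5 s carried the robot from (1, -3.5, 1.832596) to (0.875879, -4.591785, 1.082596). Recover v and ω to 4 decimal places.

Δθ = 1.082596 − 1.832596 = -0.750000
ω = Δθ/dt = -0.750000/1.5 = -0.5000
R = −Δy/(cos θ' − cos θ) = 1.5000
v = R·ω = 1.5000·-0.5000 = -0.7500

v = -0.7500, ω = -0.5000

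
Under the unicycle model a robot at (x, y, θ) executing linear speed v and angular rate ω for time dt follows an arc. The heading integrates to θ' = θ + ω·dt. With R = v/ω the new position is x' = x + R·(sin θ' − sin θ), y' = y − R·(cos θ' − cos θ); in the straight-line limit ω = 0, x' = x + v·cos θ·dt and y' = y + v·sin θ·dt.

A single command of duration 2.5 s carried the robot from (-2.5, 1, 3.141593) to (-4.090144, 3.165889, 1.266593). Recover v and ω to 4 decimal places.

v = 1.2500, ω = -0.7500

Δθ = 1.266593 − 3.141593 = -1.875000
ω = Δθ/dt = -1.875000/2.5 = -0.7500
R = −Δy/(cos θ' − cos θ) = -1.6667
v = R·ω = -1.6667·-0.7500 = 1.2500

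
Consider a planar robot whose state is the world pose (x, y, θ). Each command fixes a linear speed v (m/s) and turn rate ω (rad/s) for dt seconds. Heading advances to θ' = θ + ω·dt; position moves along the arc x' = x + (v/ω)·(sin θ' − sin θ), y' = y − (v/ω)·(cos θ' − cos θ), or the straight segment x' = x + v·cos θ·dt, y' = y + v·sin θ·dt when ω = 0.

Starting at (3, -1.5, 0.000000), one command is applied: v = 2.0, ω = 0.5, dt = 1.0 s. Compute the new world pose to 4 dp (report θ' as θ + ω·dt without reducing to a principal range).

(4.9177, -1.0103, 0.5000)

θ' = 0.0000 + 0.5·1.0 = 0.5000
R = v/ω = 2.0/0.5 = 4.0000
x' = 3 + 4.0000·(sin 0.5000 − sin 0.0000) = 4.9177
y' = -1.5 − 4.0000·(cos 0.5000 − cos 0.0000) = -1.0103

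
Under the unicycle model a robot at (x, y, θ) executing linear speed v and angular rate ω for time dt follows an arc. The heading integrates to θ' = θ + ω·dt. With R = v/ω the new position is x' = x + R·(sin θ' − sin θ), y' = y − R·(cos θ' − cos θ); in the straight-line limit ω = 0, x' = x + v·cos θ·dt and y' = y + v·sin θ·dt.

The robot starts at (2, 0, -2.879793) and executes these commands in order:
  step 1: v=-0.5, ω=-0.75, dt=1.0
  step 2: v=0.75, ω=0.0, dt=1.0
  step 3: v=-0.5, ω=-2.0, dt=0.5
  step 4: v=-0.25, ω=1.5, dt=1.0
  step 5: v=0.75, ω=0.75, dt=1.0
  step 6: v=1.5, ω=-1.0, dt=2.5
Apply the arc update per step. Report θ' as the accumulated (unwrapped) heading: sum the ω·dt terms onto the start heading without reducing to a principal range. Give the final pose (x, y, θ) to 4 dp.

(-1.0700, 1.0025, -4.8798)

step 1: θ'=-3.6298 (R=0.6667) → pose (2.4852, -0.0552, -3.6298)
step 2: θ'=-3.6298 (straight) → pose (1.8229, 0.2966, -3.6298)
step 3: θ'=-4.6298 (R=0.2500) → pose (1.9547, 0.0964, -4.6298)
step 4: θ'=-3.1298 (R=-0.1667) → pose (2.1228, -0.0565, -3.1298)
step 5: θ'=-2.3798 (R=1.0000) → pose (1.4444, -0.3328, -2.3798)
step 6: θ'=-4.8798 (R=-1.5000) → pose (-1.0700, 1.0025, -4.8798)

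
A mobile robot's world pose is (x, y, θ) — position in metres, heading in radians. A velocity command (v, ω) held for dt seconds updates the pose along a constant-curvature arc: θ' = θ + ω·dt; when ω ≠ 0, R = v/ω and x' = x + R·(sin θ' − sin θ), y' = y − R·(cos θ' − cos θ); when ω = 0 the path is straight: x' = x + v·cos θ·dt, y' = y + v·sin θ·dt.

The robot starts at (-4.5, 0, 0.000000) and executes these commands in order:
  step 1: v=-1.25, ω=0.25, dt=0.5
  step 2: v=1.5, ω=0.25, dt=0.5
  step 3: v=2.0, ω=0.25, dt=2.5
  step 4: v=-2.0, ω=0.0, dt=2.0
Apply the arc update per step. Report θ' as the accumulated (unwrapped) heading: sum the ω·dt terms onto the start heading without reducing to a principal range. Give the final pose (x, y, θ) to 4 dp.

step 1: θ'=0.1250 (R=-5.0000) → pose (-5.1234, -0.0390, 0.1250)
step 2: θ'=0.2500 (R=6.0000) → pose (-4.3870, 0.1007, 0.2500)
step 3: θ'=0.8750 (R=8.0000) → pose (-0.2259, 2.7240, 0.8750)
step 4: θ'=0.8750 (straight) → pose (-2.7899, -0.3461, 0.8750)

(-2.7899, -0.3461, 0.8750)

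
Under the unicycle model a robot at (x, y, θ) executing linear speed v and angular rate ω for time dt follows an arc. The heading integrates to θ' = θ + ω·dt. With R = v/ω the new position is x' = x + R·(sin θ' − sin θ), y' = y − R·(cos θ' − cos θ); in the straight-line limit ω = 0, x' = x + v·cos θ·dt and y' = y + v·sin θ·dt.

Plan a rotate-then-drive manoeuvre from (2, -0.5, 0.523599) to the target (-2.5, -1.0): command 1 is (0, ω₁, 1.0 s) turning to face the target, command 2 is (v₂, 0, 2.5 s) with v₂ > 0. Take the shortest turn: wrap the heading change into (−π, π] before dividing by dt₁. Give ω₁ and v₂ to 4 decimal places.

heading to target = atan2(-1−-0.5, -2.5−2) = -3.0309
Δθ = wrap(-3.0309 − 0.5236) = 2.7287; ω₁ = Δθ/dt₁ = 2.7287
distance = √((-2.5−2)² + (-1−-0.5)²) = 4.5277; v₂ = distance/dt₂ = 1.8111

ω₁ = 2.7287, v₂ = 1.8111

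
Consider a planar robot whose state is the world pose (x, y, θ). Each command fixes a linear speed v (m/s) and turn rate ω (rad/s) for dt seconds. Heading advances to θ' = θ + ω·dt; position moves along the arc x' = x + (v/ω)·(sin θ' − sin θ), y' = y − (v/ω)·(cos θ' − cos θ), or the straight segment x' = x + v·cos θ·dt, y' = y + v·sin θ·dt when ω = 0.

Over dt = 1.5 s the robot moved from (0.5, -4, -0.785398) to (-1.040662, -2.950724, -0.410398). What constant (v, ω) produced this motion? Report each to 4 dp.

v = -1.2500, ω = 0.2500

Δθ = -0.410398 − -0.785398 = 0.375000
ω = Δθ/dt = 0.375000/1.5 = 0.2500
R = Δx/(sin θ' − sin θ) = -5.0000
v = R·ω = -5.0000·0.2500 = -1.2500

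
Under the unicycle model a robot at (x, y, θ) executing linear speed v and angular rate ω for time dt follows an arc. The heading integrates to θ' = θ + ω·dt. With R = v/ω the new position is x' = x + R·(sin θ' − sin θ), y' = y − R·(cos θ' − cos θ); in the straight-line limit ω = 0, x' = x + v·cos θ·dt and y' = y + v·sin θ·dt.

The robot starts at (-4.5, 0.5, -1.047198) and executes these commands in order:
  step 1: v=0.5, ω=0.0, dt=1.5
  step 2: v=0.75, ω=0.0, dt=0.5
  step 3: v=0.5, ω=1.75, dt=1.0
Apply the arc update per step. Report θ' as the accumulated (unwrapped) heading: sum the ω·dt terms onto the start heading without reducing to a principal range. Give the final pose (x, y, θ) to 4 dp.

step 1: θ'=-1.0472 (straight) → pose (-4.1250, -0.1495, -1.0472)
step 2: θ'=-1.0472 (straight) → pose (-3.9375, -0.4743, -1.0472)
step 3: θ'=0.7028 (R=0.2857) → pose (-3.5054, -0.5494, 0.7028)

(-3.5054, -0.5494, 0.7028)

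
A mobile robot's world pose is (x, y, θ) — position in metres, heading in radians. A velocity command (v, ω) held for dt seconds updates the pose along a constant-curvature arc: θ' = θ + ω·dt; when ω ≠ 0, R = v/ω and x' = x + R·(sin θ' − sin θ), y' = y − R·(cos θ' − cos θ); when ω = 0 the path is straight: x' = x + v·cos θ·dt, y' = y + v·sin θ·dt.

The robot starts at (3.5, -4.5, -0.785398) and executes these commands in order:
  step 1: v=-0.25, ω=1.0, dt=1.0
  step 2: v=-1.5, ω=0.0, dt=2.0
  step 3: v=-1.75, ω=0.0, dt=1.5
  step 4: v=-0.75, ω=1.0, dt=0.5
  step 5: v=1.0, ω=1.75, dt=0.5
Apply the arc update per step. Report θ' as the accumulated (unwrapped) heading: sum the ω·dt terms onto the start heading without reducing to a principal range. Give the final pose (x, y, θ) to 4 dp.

step 1: θ'=0.2146 (R=-0.2500) → pose (3.2700, -4.4325, 0.2146)
step 2: θ'=0.2146 (straight) → pose (0.3388, -5.0714, 0.2146)
step 3: θ'=0.2146 (straight) → pose (-2.2260, -5.6304, 0.2146)
step 4: θ'=0.7146 (R=-0.7500) → pose (-2.5578, -5.7967, 0.7146)
step 5: θ'=1.5896 (R=0.5714) → pose (-2.3609, -5.3543, 1.5896)

(-2.3609, -5.3543, 1.5896)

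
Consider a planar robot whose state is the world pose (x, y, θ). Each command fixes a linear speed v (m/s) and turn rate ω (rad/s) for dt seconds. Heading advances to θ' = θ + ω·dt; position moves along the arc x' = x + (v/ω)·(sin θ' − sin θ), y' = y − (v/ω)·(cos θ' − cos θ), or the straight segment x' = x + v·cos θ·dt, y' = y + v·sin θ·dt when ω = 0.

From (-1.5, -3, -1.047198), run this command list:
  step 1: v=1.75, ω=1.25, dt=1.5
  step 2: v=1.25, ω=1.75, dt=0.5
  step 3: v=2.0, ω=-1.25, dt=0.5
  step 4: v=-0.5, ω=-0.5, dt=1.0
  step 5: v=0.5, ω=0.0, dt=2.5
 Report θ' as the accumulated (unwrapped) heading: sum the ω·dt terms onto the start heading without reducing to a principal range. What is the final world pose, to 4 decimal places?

step 1: θ'=0.8278 (R=1.4000) → pose (0.7435, -3.2471, 0.8278)
step 2: θ'=1.7028 (R=0.7143) → pose (0.9255, -2.6699, 1.7028)
step 3: θ'=1.0778 (R=-1.6000) → pose (1.1021, -1.7020, 1.0778)
step 4: θ'=0.5778 (R=1.0000) → pose (0.7674, -2.0664, 0.5778)
step 5: θ'=0.5778 (straight) → pose (1.8145, -1.3837, 0.5778)

(1.8145, -1.3837, 0.5778)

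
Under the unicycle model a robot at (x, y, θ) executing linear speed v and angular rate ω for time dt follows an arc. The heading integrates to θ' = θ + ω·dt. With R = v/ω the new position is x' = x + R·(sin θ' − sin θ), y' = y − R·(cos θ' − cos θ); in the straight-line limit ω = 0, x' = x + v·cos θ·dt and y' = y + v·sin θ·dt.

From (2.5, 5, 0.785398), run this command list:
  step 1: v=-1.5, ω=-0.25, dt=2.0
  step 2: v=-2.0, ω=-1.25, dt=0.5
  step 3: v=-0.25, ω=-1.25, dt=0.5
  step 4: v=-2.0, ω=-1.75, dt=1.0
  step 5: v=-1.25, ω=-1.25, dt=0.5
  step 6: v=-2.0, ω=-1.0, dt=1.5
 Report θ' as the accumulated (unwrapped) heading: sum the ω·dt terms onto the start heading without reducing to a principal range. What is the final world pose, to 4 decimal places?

step 1: θ'=0.2854 (R=6.0000) → pose (-0.0534, 3.4853, 0.2854)
step 2: θ'=-0.3396 (R=1.6000) → pose (-1.0368, 3.5120, -0.3396)
step 3: θ'=-0.9646 (R=0.2000) → pose (-1.1346, 3.5866, -0.9646)
step 4: θ'=-2.7146 (R=1.1429) → pose (-0.6687, 5.2780, -2.7146)
step 5: θ'=-3.3396 (R=1.0000) → pose (-0.0578, 5.3483, -3.3396)
step 6: θ'=-4.8396 (R=2.0000) → pose (1.5326, 3.1336, -4.8396)

(1.5326, 3.1336, -4.8396)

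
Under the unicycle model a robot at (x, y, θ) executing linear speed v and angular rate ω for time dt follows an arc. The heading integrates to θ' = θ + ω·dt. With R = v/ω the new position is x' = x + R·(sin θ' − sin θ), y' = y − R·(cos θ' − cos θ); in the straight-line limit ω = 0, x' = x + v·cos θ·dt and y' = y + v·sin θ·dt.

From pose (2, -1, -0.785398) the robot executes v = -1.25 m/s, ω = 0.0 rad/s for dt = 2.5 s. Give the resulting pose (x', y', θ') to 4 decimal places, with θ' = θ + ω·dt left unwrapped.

(-0.2097, 1.2097, -0.7854)

θ' = -0.7854 + 0.0·2.5 = -0.7854
ω = 0 → straight: x' = 2 + -1.25·cos(-0.7854)·2.5 = -0.2097
y' = -1 + -1.25·sin(-0.7854)·2.5 = 1.2097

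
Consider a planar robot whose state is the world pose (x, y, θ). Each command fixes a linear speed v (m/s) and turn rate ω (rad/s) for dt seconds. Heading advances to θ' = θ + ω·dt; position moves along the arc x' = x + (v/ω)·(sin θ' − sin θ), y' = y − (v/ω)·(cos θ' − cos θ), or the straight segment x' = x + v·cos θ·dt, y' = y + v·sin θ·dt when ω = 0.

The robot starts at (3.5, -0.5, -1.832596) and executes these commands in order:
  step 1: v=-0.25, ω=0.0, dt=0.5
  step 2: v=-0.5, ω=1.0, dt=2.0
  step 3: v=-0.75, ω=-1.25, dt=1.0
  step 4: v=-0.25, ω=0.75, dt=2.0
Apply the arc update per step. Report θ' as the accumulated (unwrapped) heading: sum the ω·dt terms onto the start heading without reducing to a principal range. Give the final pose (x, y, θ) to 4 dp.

(1.9067, 0.7017, 0.4174)

step 1: θ'=-1.8326 (straight) → pose (3.5324, -0.3793, -1.8326)
step 2: θ'=0.1674 (R=-0.5000) → pose (2.9661, 0.2432, 0.1674)
step 3: θ'=-1.0826 (R=0.6000) → pose (2.3362, 0.5534, -1.0826)
step 4: θ'=0.4174 (R=-0.3333) → pose (1.9067, 0.7017, 0.4174)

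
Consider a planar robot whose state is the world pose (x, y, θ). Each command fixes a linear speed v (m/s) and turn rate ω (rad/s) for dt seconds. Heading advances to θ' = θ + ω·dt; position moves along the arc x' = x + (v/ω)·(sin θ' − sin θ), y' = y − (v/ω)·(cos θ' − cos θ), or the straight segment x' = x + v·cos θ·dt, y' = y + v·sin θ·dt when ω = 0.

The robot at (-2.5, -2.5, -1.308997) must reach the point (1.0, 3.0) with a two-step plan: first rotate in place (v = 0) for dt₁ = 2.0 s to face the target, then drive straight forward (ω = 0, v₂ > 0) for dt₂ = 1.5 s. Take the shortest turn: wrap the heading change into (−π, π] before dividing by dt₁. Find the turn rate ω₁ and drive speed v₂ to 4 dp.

heading to target = atan2(3−-2.5, 1−-2.5) = 1.0041
Δθ = wrap(1.0041 − -1.3090) = 2.3131; ω₁ = Δθ/dt₁ = 1.1565
distance = √((1−-2.5)² + (3−-2.5)²) = 6.5192; v₂ = distance/dt₂ = 4.3461

ω₁ = 1.1565, v₂ = 4.3461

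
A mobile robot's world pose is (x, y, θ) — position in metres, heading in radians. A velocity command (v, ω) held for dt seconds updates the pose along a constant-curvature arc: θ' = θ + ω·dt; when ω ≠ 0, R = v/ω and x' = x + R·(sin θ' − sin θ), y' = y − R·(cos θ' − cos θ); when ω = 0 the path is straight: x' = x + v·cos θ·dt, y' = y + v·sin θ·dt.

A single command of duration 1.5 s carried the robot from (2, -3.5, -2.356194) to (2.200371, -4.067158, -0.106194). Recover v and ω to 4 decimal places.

v = 0.5000, ω = 1.5000

Δθ = -0.106194 − -2.356194 = 2.250000
ω = Δθ/dt = 2.250000/1.5 = 1.5000
R = −Δy/(cos θ' − cos θ) = 0.3333
v = R·ω = 0.3333·1.5000 = 0.5000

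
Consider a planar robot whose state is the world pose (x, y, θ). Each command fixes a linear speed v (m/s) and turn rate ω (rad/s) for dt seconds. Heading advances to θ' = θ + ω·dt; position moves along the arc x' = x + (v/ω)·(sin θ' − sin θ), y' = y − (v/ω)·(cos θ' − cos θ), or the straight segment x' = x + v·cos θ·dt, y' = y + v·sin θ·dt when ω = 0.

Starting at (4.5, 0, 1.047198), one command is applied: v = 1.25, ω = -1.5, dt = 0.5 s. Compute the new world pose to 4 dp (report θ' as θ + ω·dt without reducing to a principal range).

(4.9777, 0.3801, 0.2972)

θ' = 1.0472 + -1.5·0.5 = 0.2972
R = v/ω = 1.25/-1.5 = -0.8333
x' = 4.5 + -0.8333·(sin 0.2972 − sin 1.0472) = 4.9777
y' = 0 − -0.8333·(cos 0.2972 − cos 1.0472) = 0.3801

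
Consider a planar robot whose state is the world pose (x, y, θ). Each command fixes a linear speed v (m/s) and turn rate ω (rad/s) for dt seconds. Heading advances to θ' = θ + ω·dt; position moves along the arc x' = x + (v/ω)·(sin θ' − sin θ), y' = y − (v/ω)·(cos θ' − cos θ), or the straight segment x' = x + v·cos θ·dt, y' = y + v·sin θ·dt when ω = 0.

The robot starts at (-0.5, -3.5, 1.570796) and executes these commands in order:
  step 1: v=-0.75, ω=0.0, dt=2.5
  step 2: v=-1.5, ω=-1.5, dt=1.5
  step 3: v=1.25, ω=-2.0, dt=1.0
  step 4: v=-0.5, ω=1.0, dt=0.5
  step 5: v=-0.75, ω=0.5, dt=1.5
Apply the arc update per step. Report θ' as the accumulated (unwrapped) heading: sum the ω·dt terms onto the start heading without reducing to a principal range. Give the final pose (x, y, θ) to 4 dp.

step 1: θ'=1.5708 (straight) → pose (-0.5000, -5.3750, 1.5708)
step 2: θ'=-0.6792 (R=1.0000) → pose (-2.1282, -6.1531, -0.6792)
step 3: θ'=-2.6792 (R=-0.6250) → pose (-2.2420, -7.1987, -2.6792)
step 4: θ'=-2.1792 (R=-0.5000) → pose (-2.0547, -7.0370, -2.1792)
step 5: θ'=-1.4292 (R=-1.5000) → pose (-1.8006, -5.9680, -1.4292)

(-1.8006, -5.9680, -1.4292)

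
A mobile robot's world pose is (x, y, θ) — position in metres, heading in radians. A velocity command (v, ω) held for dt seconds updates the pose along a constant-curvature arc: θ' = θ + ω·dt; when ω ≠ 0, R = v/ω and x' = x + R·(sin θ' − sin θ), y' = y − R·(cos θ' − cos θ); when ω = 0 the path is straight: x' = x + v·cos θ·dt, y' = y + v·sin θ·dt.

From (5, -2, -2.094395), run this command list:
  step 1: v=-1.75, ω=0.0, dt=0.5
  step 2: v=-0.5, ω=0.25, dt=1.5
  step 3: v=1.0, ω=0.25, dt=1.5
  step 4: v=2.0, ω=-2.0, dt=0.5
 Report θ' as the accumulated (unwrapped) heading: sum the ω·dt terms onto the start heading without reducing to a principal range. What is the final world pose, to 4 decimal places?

step 1: θ'=-2.0944 (straight) → pose (5.4375, -1.2422, -2.0944)
step 2: θ'=-1.7194 (R=-2.0000) → pose (5.6834, -0.5383, -1.7194)
step 3: θ'=-1.3444 (R=4.0000) → pose (5.7414, -2.0284, -1.3444)
step 4: θ'=-2.3444 (R=-1.0000) → pose (5.4823, -2.9516, -2.3444)

(5.4823, -2.9516, -2.3444)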